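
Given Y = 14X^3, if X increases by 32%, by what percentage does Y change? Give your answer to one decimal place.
130.0%

For Y = 14X^3:
If X → X(1 + 0.32)
Then Y → Y · (1 + 0.32)^3
     ≈ Y · 2.3000

Percentage change = ((1 + 0.32)^3 − 1) × 100% ≈ 130.0%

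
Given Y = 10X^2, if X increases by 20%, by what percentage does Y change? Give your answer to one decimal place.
44.0%

For Y = 10X^2:
If X → X(1 + 0.2)
Then Y → Y · (1 + 0.2)^2
     = Y · 1.4400

Percentage change = ((1 + 0.2)^2 − 1) × 100% = 44.0%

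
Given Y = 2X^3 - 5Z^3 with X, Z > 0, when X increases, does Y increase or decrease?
Y increases

Taking the partial derivative:
∂Y/∂X = 6X^2

∂Y/∂X = 6X^2 > 0 (assuming positive values)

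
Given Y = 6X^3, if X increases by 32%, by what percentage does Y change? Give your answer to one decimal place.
130.0%

For Y = 6X^3:
If X → X(1 + 0.32)
Then Y → Y · (1 + 0.32)^3
     ≈ Y · 2.3000

Percentage change = ((1 + 0.32)^3 − 1) × 100% ≈ 130.0%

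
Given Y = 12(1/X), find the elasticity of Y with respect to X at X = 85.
Elasticity = -1

Elasticity = (dY/dX) · (X/Y)

dY/dX = -12/X²
At X = 85: dY/dX = -12/7225, Y = 12/85

Elasticity = (-12/7225) · (85 / (12/85)) = -1

Interpretation: for a small percentage change in X, the percentage change in Y is approximately -1.00 times as large.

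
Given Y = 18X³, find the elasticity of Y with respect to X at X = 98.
Elasticity = 3

Elasticity = (dY/dX) · (X/Y)

dY/dX = 54·X²
At X = 98: dY/dX = 518616, Y = 16941456

Elasticity = 518616 · (98 / 16941456) = 3

Interpretation: for a small percentage change in X, the percentage change in Y is approximately 3.00 times as large.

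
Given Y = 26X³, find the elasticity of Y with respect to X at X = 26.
Elasticity = 3

Elasticity = (dY/dX) · (X/Y)

dY/dX = 78·X²
At X = 26: dY/dX = 52728, Y = 456976

Elasticity = 52728 · (26 / 456976) = 3

Interpretation: for a small percentage change in X, the percentage change in Y is approximately 3.00 times as large.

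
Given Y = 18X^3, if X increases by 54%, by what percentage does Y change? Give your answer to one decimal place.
265.2%

For Y = 18X^3:
If X → X(1 + 0.54)
Then Y → Y · (1 + 0.54)^3
     ≈ Y · 3.6523

Percentage change = ((1 + 0.54)^3 − 1) × 100% ≈ 265.2%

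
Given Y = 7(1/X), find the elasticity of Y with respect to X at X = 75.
Elasticity = -1

Elasticity = (dY/dX) · (X/Y)

dY/dX = -7/X²
At X = 75: dY/dX = -7/5625, Y = 7/75

Elasticity = (-7/5625) · (75 / (7/75)) = -1

Interpretation: for a small percentage change in X, the percentage change in Y is approximately -1.00 times as large.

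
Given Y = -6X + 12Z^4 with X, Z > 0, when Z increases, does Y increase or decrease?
Y increases

Taking the partial derivative:
∂Y/∂Z = 48Z^3

∂Y/∂Z = 48Z^3 > 0 (assuming positive values)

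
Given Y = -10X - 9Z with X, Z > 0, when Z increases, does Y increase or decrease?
Y decreases

Taking the partial derivative:
∂Y/∂Z = -9

∂Y/∂Z = -9 < 0 (assuming positive values)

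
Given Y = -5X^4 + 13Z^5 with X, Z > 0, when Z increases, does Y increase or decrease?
Y increases

Taking the partial derivative:
∂Y/∂Z = 65Z^4

∂Y/∂Z = 65Z^4 > 0 (assuming positive values)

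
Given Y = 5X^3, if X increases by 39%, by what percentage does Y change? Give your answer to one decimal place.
168.6%

For Y = 5X^3:
If X → X(1 + 0.39)
Then Y → Y · (1 + 0.39)^3
     ≈ Y · 2.6856

Percentage change = ((1 + 0.39)^3 − 1) × 100% ≈ 168.6%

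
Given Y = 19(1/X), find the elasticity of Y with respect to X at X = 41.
Elasticity = -1

Elasticity = (dY/dX) · (X/Y)

dY/dX = -19/X²
At X = 41: dY/dX = -19/1681, Y = 19/41

Elasticity = (-19/1681) · (41 / (19/41)) = -1

Interpretation: for a small percentage change in X, the percentage change in Y is approximately -1.00 times as large.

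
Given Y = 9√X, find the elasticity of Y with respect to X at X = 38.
Elasticity = 1/2

Elasticity = (dY/dX) · (X/Y)

dY/dX = 9/(2·√X)
At X = 38: dY/dX = 9·√38/76, Y = 9·√38

Elasticity = (9·√38/76) · (38 / (9·√38)) = 1/2

Interpretation: for a small percentage change in X, the percentage change in Y is approximately 0.50 times as large.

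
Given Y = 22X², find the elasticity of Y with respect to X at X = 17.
Elasticity = 2

Elasticity = (dY/dX) · (X/Y)

dY/dX = 44·X
At X = 17: dY/dX = 748, Y = 6358

Elasticity = 748 · (17 / 6358) = 2

Interpretation: for a small percentage change in X, the percentage change in Y is approximately 2.00 times as large.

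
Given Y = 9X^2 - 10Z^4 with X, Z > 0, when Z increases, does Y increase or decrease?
Y decreases

Taking the partial derivative:
∂Y/∂Z = -40Z^3

∂Y/∂Z = -40Z^3 < 0 (assuming positive values)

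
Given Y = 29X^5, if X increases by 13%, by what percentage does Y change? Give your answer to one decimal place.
84.2%

For Y = 29X^5:
If X → X(1 + 0.13)
Then Y → Y · (1 + 0.13)^5
     ≈ Y · 1.8424

Percentage change = ((1 + 0.13)^5 − 1) × 100% ≈ 84.2%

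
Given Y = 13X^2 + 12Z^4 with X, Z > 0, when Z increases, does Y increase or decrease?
Y increases

Taking the partial derivative:
∂Y/∂Z = 48Z^3

∂Y/∂Z = 48Z^3 > 0 (assuming positive values)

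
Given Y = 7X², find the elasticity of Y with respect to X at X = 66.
Elasticity = 2

Elasticity = (dY/dX) · (X/Y)

dY/dX = 14·X
At X = 66: dY/dX = 924, Y = 30492

Elasticity = 924 · (66 / 30492) = 2

Interpretation: for a small percentage change in X, the percentage change in Y is approximately 2.00 times as large.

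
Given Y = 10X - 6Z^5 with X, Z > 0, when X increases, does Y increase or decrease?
Y increases

Taking the partial derivative:
∂Y/∂X = 10

∂Y/∂X = 10 > 0 (assuming positive values)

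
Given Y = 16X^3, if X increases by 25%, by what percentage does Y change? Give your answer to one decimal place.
95.3%

For Y = 16X^3:
If X → X(1 + 0.25)
Then Y → Y · (1 + 0.25)^3
     ≈ Y · 1.9531

Percentage change = ((1 + 0.25)^3 − 1) × 100% ≈ 95.3%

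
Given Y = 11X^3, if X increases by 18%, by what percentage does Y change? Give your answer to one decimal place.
64.3%

For Y = 11X^3:
If X → X(1 + 0.18)
Then Y → Y · (1 + 0.18)^3
     ≈ Y · 1.6430

Percentage change = ((1 + 0.18)^3 − 1) × 100% ≈ 64.3%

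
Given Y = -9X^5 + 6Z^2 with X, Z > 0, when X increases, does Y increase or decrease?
Y decreases

Taking the partial derivative:
∂Y/∂X = -45X^4

∂Y/∂X = -45X^4 < 0 (assuming positive values)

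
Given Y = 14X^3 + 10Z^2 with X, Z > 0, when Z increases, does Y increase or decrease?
Y increases

Taking the partial derivative:
∂Y/∂Z = 20Z

∂Y/∂Z = 20Z > 0 (assuming positive values)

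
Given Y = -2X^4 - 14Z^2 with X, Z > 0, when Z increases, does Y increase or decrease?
Y decreases

Taking the partial derivative:
∂Y/∂Z = -28Z

∂Y/∂Z = -28Z < 0 (assuming positive values)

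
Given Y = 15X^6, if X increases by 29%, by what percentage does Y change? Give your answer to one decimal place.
360.8%

For Y = 15X^6:
If X → X(1 + 0.29)
Then Y → Y · (1 + 0.29)^6
     ≈ Y · 4.6083

Percentage change = ((1 + 0.29)^6 − 1) × 100% ≈ 360.8%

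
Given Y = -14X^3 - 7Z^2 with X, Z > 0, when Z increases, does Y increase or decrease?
Y decreases

Taking the partial derivative:
∂Y/∂Z = -14Z

∂Y/∂Z = -14Z < 0 (assuming positive values)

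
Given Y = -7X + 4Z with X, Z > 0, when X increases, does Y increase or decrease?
Y decreases

Taking the partial derivative:
∂Y/∂X = -7

∂Y/∂X = -7 < 0 (assuming positive values)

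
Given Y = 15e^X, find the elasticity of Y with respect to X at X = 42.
Elasticity = 42

Elasticity = (dY/dX) · (X/Y)

dY/dX = 15·e^X
At X = 42: dY/dX = 15·e^42, Y = 15·e^42

Elasticity = (15·e^42) · (42 / (15·e^42)) = 42

Interpretation: for a small percentage change in X, the percentage change in Y is approximately 42.00 times as large.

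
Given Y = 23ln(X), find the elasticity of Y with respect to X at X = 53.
Elasticity = 1/ln(53) ≈ 0.2519

Elasticity = (dY/dX) · (X/Y)

dY/dX = 23/X
At X = 53: dY/dX = 23/53, Y = 23·ln(53)

Elasticity = (23/53) · (53 / (23·ln(53))) = 1/ln(53) ≈ 0.2519

Interpretation: for a small percentage change in X, the percentage change in Y is approximately 0.25 times as large.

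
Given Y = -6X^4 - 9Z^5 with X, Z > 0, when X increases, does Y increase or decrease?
Y decreases

Taking the partial derivative:
∂Y/∂X = -24X^3

∂Y/∂X = -24X^3 < 0 (assuming positive values)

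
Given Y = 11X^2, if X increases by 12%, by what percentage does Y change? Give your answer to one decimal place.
25.4%

For Y = 11X^2:
If X → X(1 + 0.12)
Then Y → Y · (1 + 0.12)^2
     = Y · 1.2544

Percentage change = ((1 + 0.12)^2 − 1) × 100% ≈ 25.4%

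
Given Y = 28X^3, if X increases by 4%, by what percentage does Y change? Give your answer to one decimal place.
12.5%

For Y = 28X^3:
If X → X(1 + 0.04)
Then Y → Y · (1 + 0.04)^3
     ≈ Y · 1.1249

Percentage change = ((1 + 0.04)^3 − 1) × 100% ≈ 12.5%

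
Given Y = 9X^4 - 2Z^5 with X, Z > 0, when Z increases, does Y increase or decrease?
Y decreases

Taking the partial derivative:
∂Y/∂Z = -10Z^4

∂Y/∂Z = -10Z^4 < 0 (assuming positive values)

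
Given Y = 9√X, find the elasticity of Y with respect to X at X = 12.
Elasticity = 1/2

Elasticity = (dY/dX) · (X/Y)

dY/dX = 9/(2·√X)
At X = 12: dY/dX = 3·√3/4, Y = 18·√3

Elasticity = (3·√3/4) · (12 / (18·√3)) = 1/2

Interpretation: for a small percentage change in X, the percentage change in Y is approximately 0.50 times as large.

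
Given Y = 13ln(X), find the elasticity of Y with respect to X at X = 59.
Elasticity = 1/ln(59) ≈ 0.2452

Elasticity = (dY/dX) · (X/Y)

dY/dX = 13/X
At X = 59: dY/dX = 13/59, Y = 13·ln(59)

Elasticity = (13/59) · (59 / (13·ln(59))) = 1/ln(59) ≈ 0.2452

Interpretation: for a small percentage change in X, the percentage change in Y is approximately 0.25 times as large.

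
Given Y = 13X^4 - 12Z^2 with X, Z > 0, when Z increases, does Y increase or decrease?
Y decreases

Taking the partial derivative:
∂Y/∂Z = -24Z

∂Y/∂Z = -24Z < 0 (assuming positive values)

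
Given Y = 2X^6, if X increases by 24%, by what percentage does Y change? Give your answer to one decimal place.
263.5%

For Y = 2X^6:
If X → X(1 + 0.24)
Then Y → Y · (1 + 0.24)^6
     ≈ Y · 3.6352

Percentage change = ((1 + 0.24)^6 − 1) × 100% ≈ 263.5%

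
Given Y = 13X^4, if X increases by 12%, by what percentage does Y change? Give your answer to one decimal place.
57.4%

For Y = 13X^4:
If X → X(1 + 0.12)
Then Y → Y · (1 + 0.12)^4
     ≈ Y · 1.5735

Percentage change = ((1 + 0.12)^4 − 1) × 100% ≈ 57.4%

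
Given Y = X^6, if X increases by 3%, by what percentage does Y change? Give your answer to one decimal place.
19.4%

For Y = X^6:
If X → X(1 + 0.03)
Then Y → Y · (1 + 0.03)^6
     ≈ Y · 1.1941

Percentage change = ((1 + 0.03)^6 − 1) × 100% ≈ 19.4%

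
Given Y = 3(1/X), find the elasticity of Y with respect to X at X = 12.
Elasticity = -1

Elasticity = (dY/dX) · (X/Y)

dY/dX = -3/X²
At X = 12: dY/dX = -1/48, Y = 1/4

Elasticity = (-1/48) · (12 / (1/4)) = -1

Interpretation: for a small percentage change in X, the percentage change in Y is approximately -1.00 times as large.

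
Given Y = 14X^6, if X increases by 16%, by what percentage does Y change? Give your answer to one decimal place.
143.6%

For Y = 14X^6:
If X → X(1 + 0.16)
Then Y → Y · (1 + 0.16)^6
     ≈ Y · 2.4364

Percentage change = ((1 + 0.16)^6 − 1) × 100% ≈ 143.6%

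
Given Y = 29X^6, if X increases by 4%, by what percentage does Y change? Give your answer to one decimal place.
26.5%

For Y = 29X^6:
If X → X(1 + 0.04)
Then Y → Y · (1 + 0.04)^6
     ≈ Y · 1.2653

Percentage change = ((1 + 0.04)^6 − 1) × 100% ≈ 26.5%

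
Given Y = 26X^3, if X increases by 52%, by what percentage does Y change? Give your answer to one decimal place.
251.2%

For Y = 26X^3:
If X → X(1 + 0.52)
Then Y → Y · (1 + 0.52)^3
     ≈ Y · 3.5118

Percentage change = ((1 + 0.52)^3 − 1) × 100% ≈ 251.2%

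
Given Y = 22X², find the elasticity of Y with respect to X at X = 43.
Elasticity = 2

Elasticity = (dY/dX) · (X/Y)

dY/dX = 44·X
At X = 43: dY/dX = 1892, Y = 40678

Elasticity = 1892 · (43 / 40678) = 2

Interpretation: for a small percentage change in X, the percentage change in Y is approximately 2.00 times as large.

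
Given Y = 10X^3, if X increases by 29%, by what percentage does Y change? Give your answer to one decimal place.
114.7%

For Y = 10X^3:
If X → X(1 + 0.29)
Then Y → Y · (1 + 0.29)^3
     ≈ Y · 2.1467

Percentage change = ((1 + 0.29)^3 − 1) × 100% ≈ 114.7%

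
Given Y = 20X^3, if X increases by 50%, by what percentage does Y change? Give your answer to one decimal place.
237.5%

For Y = 20X^3:
If X → X(1 + 0.5)
Then Y → Y · (1 + 0.5)^3
     = Y · 3.3750

Percentage change = ((1 + 0.5)^3 − 1) × 100% = 237.5%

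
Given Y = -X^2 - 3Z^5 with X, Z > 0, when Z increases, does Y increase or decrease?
Y decreases

Taking the partial derivative:
∂Y/∂Z = -15Z^4

∂Y/∂Z = -15Z^4 < 0 (assuming positive values)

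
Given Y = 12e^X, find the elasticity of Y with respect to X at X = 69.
Elasticity = 69

Elasticity = (dY/dX) · (X/Y)

dY/dX = 12·e^X
At X = 69: dY/dX = 12·e^69, Y = 12·e^69

Elasticity = (12·e^69) · (69 / (12·e^69)) = 69

Interpretation: for a small percentage change in X, the percentage change in Y is approximately 69.00 times as large.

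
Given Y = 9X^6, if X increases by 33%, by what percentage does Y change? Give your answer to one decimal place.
453.5%

For Y = 9X^6:
If X → X(1 + 0.33)
Then Y → Y · (1 + 0.33)^6
     ≈ Y · 5.5349

Percentage change = ((1 + 0.33)^6 − 1) × 100% ≈ 453.5%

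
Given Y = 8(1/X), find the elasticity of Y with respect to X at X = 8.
Elasticity = -1

Elasticity = (dY/dX) · (X/Y)

dY/dX = -8/X²
At X = 8: dY/dX = -1/8, Y = 1

Elasticity = (-1/8) · (8 / 1) = -1

Interpretation: for a small percentage change in X, the percentage change in Y is approximately -1.00 times as large.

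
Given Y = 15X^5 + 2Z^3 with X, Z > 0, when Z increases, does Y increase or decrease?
Y increases

Taking the partial derivative:
∂Y/∂Z = 6Z^2

∂Y/∂Z = 6Z^2 > 0 (assuming positive values)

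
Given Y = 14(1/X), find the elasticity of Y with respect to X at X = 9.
Elasticity = -1

Elasticity = (dY/dX) · (X/Y)

dY/dX = -14/X²
At X = 9: dY/dX = -14/81, Y = 14/9

Elasticity = (-14/81) · (9 / (14/9)) = -1

Interpretation: for a small percentage change in X, the percentage change in Y is approximately -1.00 times as large.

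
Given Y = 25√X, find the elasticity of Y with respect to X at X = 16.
Elasticity = 1/2

Elasticity = (dY/dX) · (X/Y)

dY/dX = 25/(2·√X)
At X = 16: dY/dX = 25/8, Y = 100

Elasticity = (25/8) · (16 / 100) = 1/2

Interpretation: for a small percentage change in X, the percentage change in Y is approximately 0.50 times as large.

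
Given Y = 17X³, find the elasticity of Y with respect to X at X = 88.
Elasticity = 3

Elasticity = (dY/dX) · (X/Y)

dY/dX = 51·X²
At X = 88: dY/dX = 394944, Y = 11585024

Elasticity = 394944 · (88 / 11585024) = 3

Interpretation: for a small percentage change in X, the percentage change in Y is approximately 3.00 times as large.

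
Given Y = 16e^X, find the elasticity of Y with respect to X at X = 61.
Elasticity = 61

Elasticity = (dY/dX) · (X/Y)

dY/dX = 16·e^X
At X = 61: dY/dX = 16·e^61, Y = 16·e^61

Elasticity = (16·e^61) · (61 / (16·e^61)) = 61

Interpretation: for a small percentage change in X, the percentage change in Y is approximately 61.00 times as large.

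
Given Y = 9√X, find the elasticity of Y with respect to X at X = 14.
Elasticity = 1/2

Elasticity = (dY/dX) · (X/Y)

dY/dX = 9/(2·√X)
At X = 14: dY/dX = 9·√14/28, Y = 9·√14

Elasticity = (9·√14/28) · (14 / (9·√14)) = 1/2

Interpretation: for a small percentage change in X, the percentage change in Y is approximately 0.50 times as large.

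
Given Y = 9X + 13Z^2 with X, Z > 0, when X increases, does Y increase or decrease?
Y increases

Taking the partial derivative:
∂Y/∂X = 9

∂Y/∂X = 9 > 0 (assuming positive values)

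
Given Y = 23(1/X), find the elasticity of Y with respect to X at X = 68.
Elasticity = -1

Elasticity = (dY/dX) · (X/Y)

dY/dX = -23/X²
At X = 68: dY/dX = -23/4624, Y = 23/68

Elasticity = (-23/4624) · (68 / (23/68)) = -1

Interpretation: for a small percentage change in X, the percentage change in Y is approximately -1.00 times as large.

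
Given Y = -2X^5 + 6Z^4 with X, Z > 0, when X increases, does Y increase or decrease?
Y decreases

Taking the partial derivative:
∂Y/∂X = -10X^4

∂Y/∂X = -10X^4 < 0 (assuming positive values)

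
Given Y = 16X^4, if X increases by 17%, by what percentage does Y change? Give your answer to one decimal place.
87.4%

For Y = 16X^4:
If X → X(1 + 0.17)
Then Y → Y · (1 + 0.17)^4
     ≈ Y · 1.8739

Percentage change = ((1 + 0.17)^4 − 1) × 100% ≈ 87.4%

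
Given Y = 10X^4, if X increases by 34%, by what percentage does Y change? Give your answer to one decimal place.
222.4%

For Y = 10X^4:
If X → X(1 + 0.34)
Then Y → Y · (1 + 0.34)^4
     ≈ Y · 3.2242

Percentage change = ((1 + 0.34)^4 − 1) × 100% ≈ 222.4%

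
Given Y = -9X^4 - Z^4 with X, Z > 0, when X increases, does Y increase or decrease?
Y decreases

Taking the partial derivative:
∂Y/∂X = -36X^3

∂Y/∂X = -36X^3 < 0 (assuming positive values)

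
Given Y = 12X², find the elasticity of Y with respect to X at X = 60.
Elasticity = 2

Elasticity = (dY/dX) · (X/Y)

dY/dX = 24·X
At X = 60: dY/dX = 1440, Y = 43200

Elasticity = 1440 · (60 / 43200) = 2

Interpretation: for a small percentage change in X, the percentage change in Y is approximately 2.00 times as large.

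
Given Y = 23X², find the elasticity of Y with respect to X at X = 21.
Elasticity = 2

Elasticity = (dY/dX) · (X/Y)

dY/dX = 46·X
At X = 21: dY/dX = 966, Y = 10143

Elasticity = 966 · (21 / 10143) = 2

Interpretation: for a small percentage change in X, the percentage change in Y is approximately 2.00 times as large.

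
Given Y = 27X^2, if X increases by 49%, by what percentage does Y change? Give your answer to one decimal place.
122.0%

For Y = 27X^2:
If X → X(1 + 0.49)
Then Y → Y · (1 + 0.49)^2
     = Y · 2.2201

Percentage change = ((1 + 0.49)^2 − 1) × 100% ≈ 122.0%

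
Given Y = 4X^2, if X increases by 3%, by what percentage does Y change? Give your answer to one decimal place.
6.1%

For Y = 4X^2:
If X → X(1 + 0.03)
Then Y → Y · (1 + 0.03)^2
     = Y · 1.0609

Percentage change = ((1 + 0.03)^2 − 1) × 100% ≈ 6.1%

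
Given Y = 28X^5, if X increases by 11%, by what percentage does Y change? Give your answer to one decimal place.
68.5%

For Y = 28X^5:
If X → X(1 + 0.11)
Then Y → Y · (1 + 0.11)^5
     ≈ Y · 1.6851

Percentage change = ((1 + 0.11)^5 − 1) × 100% ≈ 68.5%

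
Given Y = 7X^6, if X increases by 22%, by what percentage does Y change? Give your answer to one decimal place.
229.7%

For Y = 7X^6:
If X → X(1 + 0.22)
Then Y → Y · (1 + 0.22)^6
     ≈ Y · 3.2973

Percentage change = ((1 + 0.22)^6 − 1) × 100% ≈ 229.7%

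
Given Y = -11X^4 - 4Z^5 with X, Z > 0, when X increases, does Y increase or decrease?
Y decreases

Taking the partial derivative:
∂Y/∂X = -44X^3

∂Y/∂X = -44X^3 < 0 (assuming positive values)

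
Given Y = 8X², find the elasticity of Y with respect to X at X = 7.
Elasticity = 2

Elasticity = (dY/dX) · (X/Y)

dY/dX = 16·X
At X = 7: dY/dX = 112, Y = 392

Elasticity = 112 · (7 / 392) = 2

Interpretation: for a small percentage change in X, the percentage change in Y is approximately 2.00 times as large.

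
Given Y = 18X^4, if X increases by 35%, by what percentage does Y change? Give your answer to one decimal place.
232.2%

For Y = 18X^4:
If X → X(1 + 0.35)
Then Y → Y · (1 + 0.35)^4
     ≈ Y · 3.3215

Percentage change = ((1 + 0.35)^4 − 1) × 100% ≈ 232.2%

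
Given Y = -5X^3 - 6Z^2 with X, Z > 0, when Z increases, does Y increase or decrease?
Y decreases

Taking the partial derivative:
∂Y/∂Z = -12Z

∂Y/∂Z = -12Z < 0 (assuming positive values)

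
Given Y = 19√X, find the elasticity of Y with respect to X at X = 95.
Elasticity = 1/2

Elasticity = (dY/dX) · (X/Y)

dY/dX = 19/(2·√X)
At X = 95: dY/dX = √95/10, Y = 19·√95

Elasticity = (√95/10) · (95 / (19·√95)) = 1/2

Interpretation: for a small percentage change in X, the percentage change in Y is approximately 0.50 times as large.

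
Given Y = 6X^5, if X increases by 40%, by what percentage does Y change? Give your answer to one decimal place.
437.8%

For Y = 6X^5:
If X → X(1 + 0.4)
Then Y → Y · (1 + 0.4)^5
     ≈ Y · 5.3782

Percentage change = ((1 + 0.4)^5 − 1) × 100% ≈ 437.8%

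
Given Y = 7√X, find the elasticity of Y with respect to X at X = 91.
Elasticity = 1/2

Elasticity = (dY/dX) · (X/Y)

dY/dX = 7/(2·√X)
At X = 91: dY/dX = √91/26, Y = 7·√91

Elasticity = (√91/26) · (91 / (7·√91)) = 1/2

Interpretation: for a small percentage change in X, the percentage change in Y is approximately 0.50 times as large.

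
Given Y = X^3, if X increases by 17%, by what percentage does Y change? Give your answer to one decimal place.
60.2%

For Y = X^3:
If X → X(1 + 0.17)
Then Y → Y · (1 + 0.17)^3
     ≈ Y · 1.6016

Percentage change = ((1 + 0.17)^3 − 1) × 100% ≈ 60.2%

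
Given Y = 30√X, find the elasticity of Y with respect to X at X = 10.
Elasticity = 1/2

Elasticity = (dY/dX) · (X/Y)

dY/dX = 15/√X
At X = 10: dY/dX = 3·√10/2, Y = 30·√10

Elasticity = (3·√10/2) · (10 / (30·√10)) = 1/2

Interpretation: for a small percentage change in X, the percentage change in Y is approximately 0.50 times as large.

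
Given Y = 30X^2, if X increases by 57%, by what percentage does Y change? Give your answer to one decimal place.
146.5%

For Y = 30X^2:
If X → X(1 + 0.57)
Then Y → Y · (1 + 0.57)^2
     = Y · 2.4649

Percentage change = ((1 + 0.57)^2 − 1) × 100% ≈ 146.5%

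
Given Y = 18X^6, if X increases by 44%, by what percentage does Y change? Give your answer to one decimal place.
791.6%

For Y = 18X^6:
If X → X(1 + 0.44)
Then Y → Y · (1 + 0.44)^6
     ≈ Y · 8.9161

Percentage change = ((1 + 0.44)^6 − 1) × 100% ≈ 791.6%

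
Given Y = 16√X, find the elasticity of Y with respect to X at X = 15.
Elasticity = 1/2

Elasticity = (dY/dX) · (X/Y)

dY/dX = 8/√X
At X = 15: dY/dX = 8·√15/15, Y = 16·√15

Elasticity = (8·√15/15) · (15 / (16·√15)) = 1/2

Interpretation: for a small percentage change in X, the percentage change in Y is approximately 0.50 times as large.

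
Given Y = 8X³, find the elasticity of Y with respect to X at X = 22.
Elasticity = 3

Elasticity = (dY/dX) · (X/Y)

dY/dX = 24·X²
At X = 22: dY/dX = 11616, Y = 85184

Elasticity = 11616 · (22 / 85184) = 3

Interpretation: for a small percentage change in X, the percentage change in Y is approximately 3.00 times as large.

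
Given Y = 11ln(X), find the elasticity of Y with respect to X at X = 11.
Elasticity = 1/ln(11) ≈ 0.4170

Elasticity = (dY/dX) · (X/Y)

dY/dX = 11/X
At X = 11: dY/dX = 1, Y = 11·ln(11)

Elasticity = 1 · (11 / (11·ln(11))) = 1/ln(11) ≈ 0.4170

Interpretation: for a small percentage change in X, the percentage change in Y is approximately 0.42 times as large.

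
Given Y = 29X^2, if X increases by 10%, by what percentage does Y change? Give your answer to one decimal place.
21.0%

For Y = 29X^2:
If X → X(1 + 0.1)
Then Y → Y · (1 + 0.1)^2
     = Y · 1.2100

Percentage change = ((1 + 0.1)^2 − 1) × 100% = 21.0%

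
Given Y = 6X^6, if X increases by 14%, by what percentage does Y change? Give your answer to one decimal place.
119.5%

For Y = 6X^6:
If X → X(1 + 0.14)
Then Y → Y · (1 + 0.14)^6
     ≈ Y · 2.1950

Percentage change = ((1 + 0.14)^6 − 1) × 100% ≈ 119.5%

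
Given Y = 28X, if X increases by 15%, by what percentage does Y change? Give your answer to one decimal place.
15.0%

For Y = 28X:
If X → X(1 + 0.15)
Then Y → Y · (1 + 0.15)^1
     = Y · 1.1500

Percentage change = ((1 + 0.15)^1 − 1) × 100% = 15.0%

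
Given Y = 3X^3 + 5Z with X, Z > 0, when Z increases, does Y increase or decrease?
Y increases

Taking the partial derivative:
∂Y/∂Z = 5

∂Y/∂Z = 5 > 0 (assuming positive values)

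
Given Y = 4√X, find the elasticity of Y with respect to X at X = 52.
Elasticity = 1/2

Elasticity = (dY/dX) · (X/Y)

dY/dX = 2/√X
At X = 52: dY/dX = √13/13, Y = 8·√13

Elasticity = (√13/13) · (52 / (8·√13)) = 1/2

Interpretation: for a small percentage change in X, the percentage change in Y is approximately 0.50 times as large.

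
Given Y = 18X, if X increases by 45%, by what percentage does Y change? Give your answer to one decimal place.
45.0%

For Y = 18X:
If X → X(1 + 0.45)
Then Y → Y · (1 + 0.45)^1
     = Y · 1.4500

Percentage change = ((1 + 0.45)^1 − 1) × 100% = 45.0%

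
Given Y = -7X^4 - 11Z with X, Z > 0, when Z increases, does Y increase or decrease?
Y decreases

Taking the partial derivative:
∂Y/∂Z = -11

∂Y/∂Z = -11 < 0 (assuming positive values)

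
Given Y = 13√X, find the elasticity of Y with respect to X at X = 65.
Elasticity = 1/2

Elasticity = (dY/dX) · (X/Y)

dY/dX = 13/(2·√X)
At X = 65: dY/dX = √65/10, Y = 13·√65

Elasticity = (√65/10) · (65 / (13·√65)) = 1/2

Interpretation: for a small percentage change in X, the percentage change in Y is approximately 0.50 times as large.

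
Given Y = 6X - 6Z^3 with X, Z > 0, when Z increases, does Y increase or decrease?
Y decreases

Taking the partial derivative:
∂Y/∂Z = -18Z^2

∂Y/∂Z = -18Z^2 < 0 (assuming positive values)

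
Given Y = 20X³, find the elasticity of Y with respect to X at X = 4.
Elasticity = 3

Elasticity = (dY/dX) · (X/Y)

dY/dX = 60·X²
At X = 4: dY/dX = 960, Y = 1280

Elasticity = 960 · (4 / 1280) = 3

Interpretation: for a small percentage change in X, the percentage change in Y is approximately 3.00 times as large.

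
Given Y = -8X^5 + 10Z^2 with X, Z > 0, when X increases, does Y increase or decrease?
Y decreases

Taking the partial derivative:
∂Y/∂X = -40X^4

∂Y/∂X = -40X^4 < 0 (assuming positive values)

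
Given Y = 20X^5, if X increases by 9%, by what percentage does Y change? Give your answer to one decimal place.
53.9%

For Y = 20X^5:
If X → X(1 + 0.09)
Then Y → Y · (1 + 0.09)^5
     ≈ Y · 1.5386

Percentage change = ((1 + 0.09)^5 − 1) × 100% ≈ 53.9%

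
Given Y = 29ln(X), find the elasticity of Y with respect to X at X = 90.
Elasticity = 1/ln(90) ≈ 0.2222

Elasticity = (dY/dX) · (X/Y)

dY/dX = 29/X
At X = 90: dY/dX = 29/90, Y = 29·ln(90)

Elasticity = (29/90) · (90 / (29·ln(90))) = 1/ln(90) ≈ 0.2222

Interpretation: for a small percentage change in X, the percentage change in Y is approximately 0.22 times as large.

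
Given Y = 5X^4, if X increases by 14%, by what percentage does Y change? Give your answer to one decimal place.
68.9%

For Y = 5X^4:
If X → X(1 + 0.14)
Then Y → Y · (1 + 0.14)^4
     ≈ Y · 1.6890

Percentage change = ((1 + 0.14)^4 − 1) × 100% ≈ 68.9%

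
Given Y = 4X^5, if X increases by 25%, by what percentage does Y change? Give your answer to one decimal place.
205.2%

For Y = 4X^5:
If X → X(1 + 0.25)
Then Y → Y · (1 + 0.25)^5
     ≈ Y · 3.0518

Percentage change = ((1 + 0.25)^5 − 1) × 100% ≈ 205.2%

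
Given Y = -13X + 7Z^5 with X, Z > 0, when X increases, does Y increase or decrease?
Y decreases

Taking the partial derivative:
∂Y/∂X = -13

∂Y/∂X = -13 < 0 (assuming positive values)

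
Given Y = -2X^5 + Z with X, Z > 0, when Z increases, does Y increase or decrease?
Y increases

Taking the partial derivative:
∂Y/∂Z = 1

∂Y/∂Z = 1 > 0 (assuming positive values)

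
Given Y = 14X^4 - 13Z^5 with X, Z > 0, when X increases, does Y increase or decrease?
Y increases

Taking the partial derivative:
∂Y/∂X = 56X^3

∂Y/∂X = 56X^3 > 0 (assuming positive values)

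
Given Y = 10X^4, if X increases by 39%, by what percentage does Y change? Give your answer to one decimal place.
273.3%

For Y = 10X^4:
If X → X(1 + 0.39)
Then Y → Y · (1 + 0.39)^4
     ≈ Y · 3.7330

Percentage change = ((1 + 0.39)^4 − 1) × 100% ≈ 273.3%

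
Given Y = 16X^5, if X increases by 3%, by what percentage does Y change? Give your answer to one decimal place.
15.9%

For Y = 16X^5:
If X → X(1 + 0.03)
Then Y → Y · (1 + 0.03)^5
     ≈ Y · 1.1593

Percentage change = ((1 + 0.03)^5 − 1) × 100% ≈ 15.9%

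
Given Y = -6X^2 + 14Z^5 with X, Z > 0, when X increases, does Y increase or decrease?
Y decreases

Taking the partial derivative:
∂Y/∂X = -12X

∂Y/∂X = -12X < 0 (assuming positive values)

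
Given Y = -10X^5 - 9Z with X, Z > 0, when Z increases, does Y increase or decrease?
Y decreases

Taking the partial derivative:
∂Y/∂Z = -9

∂Y/∂Z = -9 < 0 (assuming positive values)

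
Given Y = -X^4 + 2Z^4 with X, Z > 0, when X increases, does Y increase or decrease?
Y decreases

Taking the partial derivative:
∂Y/∂X = -4X^3

∂Y/∂X = -4X^3 < 0 (assuming positive values)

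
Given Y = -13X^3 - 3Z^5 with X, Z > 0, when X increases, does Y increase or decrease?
Y decreases

Taking the partial derivative:
∂Y/∂X = -39X^2

∂Y/∂X = -39X^2 < 0 (assuming positive values)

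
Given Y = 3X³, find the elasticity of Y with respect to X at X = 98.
Elasticity = 3

Elasticity = (dY/dX) · (X/Y)

dY/dX = 9·X²
At X = 98: dY/dX = 86436, Y = 2823576

Elasticity = 86436 · (98 / 2823576) = 3

Interpretation: for a small percentage change in X, the percentage change in Y is approximately 3.00 times as large.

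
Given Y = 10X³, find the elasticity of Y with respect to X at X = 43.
Elasticity = 3

Elasticity = (dY/dX) · (X/Y)

dY/dX = 30·X²
At X = 43: dY/dX = 55470, Y = 795070

Elasticity = 55470 · (43 / 795070) = 3

Interpretation: for a small percentage change in X, the percentage change in Y is approximately 3.00 times as large.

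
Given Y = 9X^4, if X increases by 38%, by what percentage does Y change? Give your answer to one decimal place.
262.7%

For Y = 9X^4:
If X → X(1 + 0.38)
Then Y → Y · (1 + 0.38)^4
     ≈ Y · 3.6267

Percentage change = ((1 + 0.38)^4 − 1) × 100% ≈ 262.7%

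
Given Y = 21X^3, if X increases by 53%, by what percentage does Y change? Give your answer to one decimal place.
258.2%

For Y = 21X^3:
If X → X(1 + 0.53)
Then Y → Y · (1 + 0.53)^3
     ≈ Y · 3.5816

Percentage change = ((1 + 0.53)^3 − 1) × 100% ≈ 258.2%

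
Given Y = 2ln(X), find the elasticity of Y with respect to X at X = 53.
Elasticity = 1/ln(53) ≈ 0.2519

Elasticity = (dY/dX) · (X/Y)

dY/dX = 2/X
At X = 53: dY/dX = 2/53, Y = 2·ln(53)

Elasticity = (2/53) · (53 / (2·ln(53))) = 1/ln(53) ≈ 0.2519

Interpretation: for a small percentage change in X, the percentage change in Y is approximately 0.25 times as large.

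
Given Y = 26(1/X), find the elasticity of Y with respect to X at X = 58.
Elasticity = -1

Elasticity = (dY/dX) · (X/Y)

dY/dX = -26/X²
At X = 58: dY/dX = -13/1682, Y = 13/29

Elasticity = (-13/1682) · (58 / (13/29)) = -1

Interpretation: for a small percentage change in X, the percentage change in Y is approximately -1.00 times as large.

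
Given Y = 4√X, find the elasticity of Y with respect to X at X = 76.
Elasticity = 1/2

Elasticity = (dY/dX) · (X/Y)

dY/dX = 2/√X
At X = 76: dY/dX = √19/19, Y = 8·√19

Elasticity = (√19/19) · (76 / (8·√19)) = 1/2

Interpretation: for a small percentage change in X, the percentage change in Y is approximately 0.50 times as large.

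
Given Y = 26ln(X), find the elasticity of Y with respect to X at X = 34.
Elasticity = 1/ln(34) ≈ 0.2836

Elasticity = (dY/dX) · (X/Y)

dY/dX = 26/X
At X = 34: dY/dX = 13/17, Y = 26·ln(34)

Elasticity = (13/17) · (34 / (26·ln(34))) = 1/ln(34) ≈ 0.2836

Interpretation: for a small percentage change in X, the percentage change in Y is approximately 0.28 times as large.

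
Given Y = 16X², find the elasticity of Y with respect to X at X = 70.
Elasticity = 2

Elasticity = (dY/dX) · (X/Y)

dY/dX = 32·X
At X = 70: dY/dX = 2240, Y = 78400

Elasticity = 2240 · (70 / 78400) = 2

Interpretation: for a small percentage change in X, the percentage change in Y is approximately 2.00 times as large.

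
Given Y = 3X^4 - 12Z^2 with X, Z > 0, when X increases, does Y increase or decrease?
Y increases

Taking the partial derivative:
∂Y/∂X = 12X^3

∂Y/∂X = 12X^3 > 0 (assuming positive values)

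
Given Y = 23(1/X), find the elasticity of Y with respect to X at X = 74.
Elasticity = -1

Elasticity = (dY/dX) · (X/Y)

dY/dX = -23/X²
At X = 74: dY/dX = -23/5476, Y = 23/74

Elasticity = (-23/5476) · (74 / (23/74)) = -1

Interpretation: for a small percentage change in X, the percentage change in Y is approximately -1.00 times as large.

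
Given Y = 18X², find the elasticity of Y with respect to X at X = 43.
Elasticity = 2

Elasticity = (dY/dX) · (X/Y)

dY/dX = 36·X
At X = 43: dY/dX = 1548, Y = 33282

Elasticity = 1548 · (43 / 33282) = 2

Interpretation: for a small percentage change in X, the percentage change in Y is approximately 2.00 times as large.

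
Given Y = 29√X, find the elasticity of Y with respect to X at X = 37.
Elasticity = 1/2

Elasticity = (dY/dX) · (X/Y)

dY/dX = 29/(2·√X)
At X = 37: dY/dX = 29·√37/74, Y = 29·√37

Elasticity = (29·√37/74) · (37 / (29·√37)) = 1/2

Interpretation: for a small percentage change in X, the percentage change in Y is approximately 0.50 times as large.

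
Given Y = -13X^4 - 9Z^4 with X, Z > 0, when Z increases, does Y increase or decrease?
Y decreases

Taking the partial derivative:
∂Y/∂Z = -36Z^3

∂Y/∂Z = -36Z^3 < 0 (assuming positive values)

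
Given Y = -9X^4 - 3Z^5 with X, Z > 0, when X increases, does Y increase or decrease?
Y decreases

Taking the partial derivative:
∂Y/∂X = -36X^3

∂Y/∂X = -36X^3 < 0 (assuming positive values)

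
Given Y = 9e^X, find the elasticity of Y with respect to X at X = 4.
Elasticity = 4

Elasticity = (dY/dX) · (X/Y)

dY/dX = 9·e^X
At X = 4: dY/dX = 9·e^4, Y = 9·e^4

Elasticity = (9·e^4) · (4 / (9·e^4)) = 4

Interpretation: for a small percentage change in X, the percentage change in Y is approximately 4.00 times as large.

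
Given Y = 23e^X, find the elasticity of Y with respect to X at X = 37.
Elasticity = 37

Elasticity = (dY/dX) · (X/Y)

dY/dX = 23·e^X
At X = 37: dY/dX = 23·e^37, Y = 23·e^37

Elasticity = (23·e^37) · (37 / (23·e^37)) = 37

Interpretation: for a small percentage change in X, the percentage change in Y is approximately 37.00 times as large.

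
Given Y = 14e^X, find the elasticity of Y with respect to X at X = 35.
Elasticity = 35

Elasticity = (dY/dX) · (X/Y)

dY/dX = 14·e^X
At X = 35: dY/dX = 14·e^35, Y = 14·e^35

Elasticity = (14·e^35) · (35 / (14·e^35)) = 35

Interpretation: for a small percentage change in X, the percentage change in Y is approximately 35.00 times as large.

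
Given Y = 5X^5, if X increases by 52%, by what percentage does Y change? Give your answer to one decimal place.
711.4%

For Y = 5X^5:
If X → X(1 + 0.52)
Then Y → Y · (1 + 0.52)^5
     ≈ Y · 8.1137

Percentage change = ((1 + 0.52)^5 − 1) × 100% ≈ 711.4%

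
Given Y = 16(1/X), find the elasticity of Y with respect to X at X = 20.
Elasticity = -1

Elasticity = (dY/dX) · (X/Y)

dY/dX = -16/X²
At X = 20: dY/dX = -1/25, Y = 4/5

Elasticity = (-1/25) · (20 / (4/5)) = -1

Interpretation: for a small percentage change in X, the percentage change in Y is approximately -1.00 times as large.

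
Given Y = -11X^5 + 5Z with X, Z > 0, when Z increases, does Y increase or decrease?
Y increases

Taking the partial derivative:
∂Y/∂Z = 5

∂Y/∂Z = 5 > 0 (assuming positive values)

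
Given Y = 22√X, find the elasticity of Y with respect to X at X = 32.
Elasticity = 1/2

Elasticity = (dY/dX) · (X/Y)

dY/dX = 11/√X
At X = 32: dY/dX = 11·√2/8, Y = 88·√2

Elasticity = (11·√2/8) · (32 / (88·√2)) = 1/2

Interpretation: for a small percentage change in X, the percentage change in Y is approximately 0.50 times as large.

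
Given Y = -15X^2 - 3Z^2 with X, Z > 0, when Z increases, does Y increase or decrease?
Y decreases

Taking the partial derivative:
∂Y/∂Z = -6Z

∂Y/∂Z = -6Z < 0 (assuming positive values)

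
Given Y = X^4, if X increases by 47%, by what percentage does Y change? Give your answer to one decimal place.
366.9%

For Y = X^4:
If X → X(1 + 0.47)
Then Y → Y · (1 + 0.47)^4
     ≈ Y · 4.6695

Percentage change = ((1 + 0.47)^4 − 1) × 100% ≈ 366.9%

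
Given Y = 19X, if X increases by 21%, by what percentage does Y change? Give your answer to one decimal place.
21.0%

For Y = 19X:
If X → X(1 + 0.21)
Then Y → Y · (1 + 0.21)^1
     = Y · 1.2100

Percentage change = ((1 + 0.21)^1 − 1) × 100% = 21.0%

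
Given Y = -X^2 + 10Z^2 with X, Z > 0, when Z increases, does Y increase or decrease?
Y increases

Taking the partial derivative:
∂Y/∂Z = 20Z

∂Y/∂Z = 20Z > 0 (assuming positive values)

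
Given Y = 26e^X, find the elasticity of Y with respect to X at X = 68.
Elasticity = 68

Elasticity = (dY/dX) · (X/Y)

dY/dX = 26·e^X
At X = 68: dY/dX = 26·e^68, Y = 26·e^68

Elasticity = (26·e^68) · (68 / (26·e^68)) = 68

Interpretation: for a small percentage change in X, the percentage change in Y is approximately 68.00 times as large.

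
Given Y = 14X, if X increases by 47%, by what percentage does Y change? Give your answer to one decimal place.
47.0%

For Y = 14X:
If X → X(1 + 0.47)
Then Y → Y · (1 + 0.47)^1
     = Y · 1.4700

Percentage change = ((1 + 0.47)^1 − 1) × 100% = 47.0%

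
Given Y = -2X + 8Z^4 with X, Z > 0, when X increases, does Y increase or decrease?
Y decreases

Taking the partial derivative:
∂Y/∂X = -2

∂Y/∂X = -2 < 0 (assuming positive values)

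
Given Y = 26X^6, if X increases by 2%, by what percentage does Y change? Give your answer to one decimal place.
12.6%

For Y = 26X^6:
If X → X(1 + 0.02)
Then Y → Y · (1 + 0.02)^6
     ≈ Y · 1.1262

Percentage change = ((1 + 0.02)^6 − 1) × 100% ≈ 12.6%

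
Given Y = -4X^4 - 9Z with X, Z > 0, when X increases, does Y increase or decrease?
Y decreases

Taking the partial derivative:
∂Y/∂X = -16X^3

∂Y/∂X = -16X^3 < 0 (assuming positive values)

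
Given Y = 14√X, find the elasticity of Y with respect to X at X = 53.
Elasticity = 1/2

Elasticity = (dY/dX) · (X/Y)

dY/dX = 7/√X
At X = 53: dY/dX = 7·√53/53, Y = 14·√53

Elasticity = (7·√53/53) · (53 / (14·√53)) = 1/2

Interpretation: for a small percentage change in X, the percentage change in Y is approximately 0.50 times as large.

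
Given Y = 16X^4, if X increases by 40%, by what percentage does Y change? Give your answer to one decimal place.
284.2%

For Y = 16X^4:
If X → X(1 + 0.4)
Then Y → Y · (1 + 0.4)^4
     = Y · 3.8416

Percentage change = ((1 + 0.4)^4 − 1) × 100% ≈ 284.2%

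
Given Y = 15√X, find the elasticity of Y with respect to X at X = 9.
Elasticity = 1/2

Elasticity = (dY/dX) · (X/Y)

dY/dX = 15/(2·√X)
At X = 9: dY/dX = 5/2, Y = 45

Elasticity = (5/2) · (9 / 45) = 1/2

Interpretation: for a small percentage change in X, the percentage change in Y is approximately 0.50 times as large.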